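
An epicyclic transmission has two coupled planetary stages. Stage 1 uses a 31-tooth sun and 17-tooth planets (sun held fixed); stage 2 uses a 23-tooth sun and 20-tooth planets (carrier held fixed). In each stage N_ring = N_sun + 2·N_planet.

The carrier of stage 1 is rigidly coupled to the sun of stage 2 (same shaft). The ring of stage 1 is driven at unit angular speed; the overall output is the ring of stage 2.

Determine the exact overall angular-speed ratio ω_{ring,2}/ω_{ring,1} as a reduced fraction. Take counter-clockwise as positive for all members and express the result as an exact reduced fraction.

Stage 1: N_ring = 31 + 2·17 = 65
Stage 1: 31(ω_s−ω_c) = −65(ω_r−ω_c),  ω_s=0, ω_r=1
Stage 1: 31(0−ω_c) = −65(1−ω_c)  ⇒  96ω_c = 65  ⇒  ω_c = 65/96
  ⇒ ω_c¹/ω_r¹ = 65/96
Stage 2: N_ring = 23 + 2·20 = 63
Stage 2: 23(ω_s−ω_c) = −63(ω_r−ω_c),  ω_c=0, ω_s=1
Stage 2: ω_r = 0 − (23/63)(1−0) = -23/63
  ⇒ ω_r²/ω_s² = -23/63
Coupling ω_s² = ω_c¹ ⇒ overall = 65/96 × -23/63 = -1495/6048

-1495/6048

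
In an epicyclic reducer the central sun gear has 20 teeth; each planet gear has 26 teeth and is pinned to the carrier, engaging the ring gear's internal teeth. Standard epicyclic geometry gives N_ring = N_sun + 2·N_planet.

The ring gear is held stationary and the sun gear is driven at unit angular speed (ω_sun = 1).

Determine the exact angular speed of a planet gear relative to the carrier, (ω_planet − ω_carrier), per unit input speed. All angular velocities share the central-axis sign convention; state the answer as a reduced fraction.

N_ring = 20 + 2·26 = 72
20(ω_s−ω_c) = −72(ω_r−ω_c),  ω_r=0, ω_s=1
20(1−ω_c) = −72(0−ω_c)  ⇒  92ω_c = 20  ⇒  ω_c = 5/23
sun–planet: 20·(1−5/23) = −26·(ω_p−ω_c)  ⇒  ω_p−ω_c = −(20/26)·(18/23) = -180/299

-180/299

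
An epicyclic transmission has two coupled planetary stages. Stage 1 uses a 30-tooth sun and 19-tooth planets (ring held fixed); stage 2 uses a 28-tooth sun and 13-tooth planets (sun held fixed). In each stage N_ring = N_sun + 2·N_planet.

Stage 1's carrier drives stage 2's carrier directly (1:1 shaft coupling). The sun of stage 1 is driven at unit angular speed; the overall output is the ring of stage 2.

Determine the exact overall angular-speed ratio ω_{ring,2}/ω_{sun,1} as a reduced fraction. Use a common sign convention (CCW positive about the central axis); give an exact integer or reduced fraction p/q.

205/441

Stage 1: N_ring = 30 + 2·19 = 68
Stage 1: 30(ω_s−ω_c) = −68(ω_r−ω_c),  ω_r=0, ω_s=1
Stage 1: 30(1−ω_c) = −68(0−ω_c)  ⇒  98ω_c = 30  ⇒  ω_c = 15/49
  ⇒ ω_c¹/ω_s¹ = 15/49
Stage 2: N_ring = 28 + 2·13 = 54
Stage 2: 28(ω_s−ω_c) = −54(ω_r−ω_c),  ω_s=0, ω_c=1
Stage 2: ω_r = 1 − (28/54)(0−1) = 41/27
  ⇒ ω_r²/ω_c² = 41/27
Coupling ω_c² = ω_c¹ ⇒ overall = 15/49 × 41/27 = 205/441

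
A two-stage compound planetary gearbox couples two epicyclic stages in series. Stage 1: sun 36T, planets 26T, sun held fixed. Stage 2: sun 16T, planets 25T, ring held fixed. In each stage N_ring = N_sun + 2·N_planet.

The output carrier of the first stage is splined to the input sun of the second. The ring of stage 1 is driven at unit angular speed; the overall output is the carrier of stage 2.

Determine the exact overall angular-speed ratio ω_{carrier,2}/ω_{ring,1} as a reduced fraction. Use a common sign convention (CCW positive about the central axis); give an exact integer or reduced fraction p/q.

Stage 1: N_ring = 36 + 2·26 = 88
Stage 1: 36(ω_s−ω_c) = −88(ω_r−ω_c),  ω_s=0, ω_r=1
Stage 1: 36(0−ω_c) = −88(1−ω_c)  ⇒  124ω_c = 88  ⇒  ω_c = 22/31
  ⇒ ω_c¹/ω_r¹ = 22/31
Stage 2: N_ring = 16 + 2·25 = 66
Stage 2: 16(ω_s−ω_c) = −66(ω_r−ω_c),  ω_r=0, ω_s=1
Stage 2: 16(1−ω_c) = −66(0−ω_c)  ⇒  82ω_c = 16  ⇒  ω_c = 8/41
  ⇒ ω_c²/ω_s² = 8/41
Coupling ω_s² = ω_c¹ ⇒ overall = 22/31 × 8/41 = 176/1271

176/1271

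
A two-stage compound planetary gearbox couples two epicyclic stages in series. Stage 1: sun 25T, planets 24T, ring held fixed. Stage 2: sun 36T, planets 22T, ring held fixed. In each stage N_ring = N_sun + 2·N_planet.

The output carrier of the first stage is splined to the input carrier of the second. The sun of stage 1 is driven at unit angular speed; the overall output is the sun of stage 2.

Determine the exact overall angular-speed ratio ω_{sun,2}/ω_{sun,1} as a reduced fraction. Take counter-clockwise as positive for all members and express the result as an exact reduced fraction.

Stage 1: N_ring = 25 + 2·24 = 73
Stage 1: 25(ω_s−ω_c) = −73(ω_r−ω_c),  ω_r=0, ω_s=1
Stage 1: 25(1−ω_c) = −73(0−ω_c)  ⇒  98ω_c = 25  ⇒  ω_c = 25/98
  ⇒ ω_c¹/ω_s¹ = 25/98
Stage 2: N_ring = 36 + 2·22 = 80
Stage 2: 36(ω_s−ω_c) = −80(ω_r−ω_c),  ω_r=0, ω_c=1
Stage 2: ω_s = 1 − (80/36)(0−1) = 29/9
  ⇒ ω_s²/ω_c² = 29/9
Coupling ω_c² = ω_c¹ ⇒ overall = 25/98 × 29/9 = 725/882

725/882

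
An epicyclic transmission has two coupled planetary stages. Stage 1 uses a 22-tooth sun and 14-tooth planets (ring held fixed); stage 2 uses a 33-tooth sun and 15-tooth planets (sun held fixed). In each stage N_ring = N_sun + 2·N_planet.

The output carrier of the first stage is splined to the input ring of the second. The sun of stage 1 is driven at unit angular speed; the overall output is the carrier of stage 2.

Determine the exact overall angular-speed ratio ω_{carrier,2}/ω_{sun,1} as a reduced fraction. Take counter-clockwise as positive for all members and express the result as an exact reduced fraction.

77/384

Stage 1: N_ring = 22 + 2·14 = 50
Stage 1: 22(ω_s−ω_c) = −50(ω_r−ω_c),  ω_r=0, ω_s=1
Stage 1: 22(1−ω_c) = −50(0−ω_c)  ⇒  72ω_c = 22  ⇒  ω_c = 11/36
  ⇒ ω_c¹/ω_s¹ = 11/36
Stage 2: N_ring = 33 + 2·15 = 63
Stage 2: 33(ω_s−ω_c) = −63(ω_r−ω_c),  ω_s=0, ω_r=1
Stage 2: 33(0−ω_c) = −63(1−ω_c)  ⇒  96ω_c = 63  ⇒  ω_c = 21/32
  ⇒ ω_c²/ω_r² = 21/32
Coupling ω_r² = ω_c¹ ⇒ overall = 11/36 × 21/32 = 77/384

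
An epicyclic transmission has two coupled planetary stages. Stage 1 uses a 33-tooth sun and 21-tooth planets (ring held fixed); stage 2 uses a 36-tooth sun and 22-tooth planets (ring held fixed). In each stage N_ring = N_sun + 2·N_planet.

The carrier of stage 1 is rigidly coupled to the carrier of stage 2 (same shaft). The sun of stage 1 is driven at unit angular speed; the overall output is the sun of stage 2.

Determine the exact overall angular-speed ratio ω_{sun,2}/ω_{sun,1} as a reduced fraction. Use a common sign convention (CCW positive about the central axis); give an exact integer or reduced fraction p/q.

Stage 1: N_ring = 33 + 2·21 = 75
Stage 1: 33(ω_s−ω_c) = −75(ω_r−ω_c),  ω_r=0, ω_s=1
Stage 1: 33(1−ω_c) = −75(0−ω_c)  ⇒  108ω_c = 33  ⇒  ω_c = 11/36
  ⇒ ω_c¹/ω_s¹ = 11/36
Stage 2: N_ring = 36 + 2·22 = 80
Stage 2: 36(ω_s−ω_c) = −80(ω_r−ω_c),  ω_r=0, ω_c=1
Stage 2: ω_s = 1 − (80/36)(0−1) = 29/9
  ⇒ ω_s²/ω_c² = 29/9
Coupling ω_c² = ω_c¹ ⇒ overall = 11/36 × 29/9 = 319/324

319/324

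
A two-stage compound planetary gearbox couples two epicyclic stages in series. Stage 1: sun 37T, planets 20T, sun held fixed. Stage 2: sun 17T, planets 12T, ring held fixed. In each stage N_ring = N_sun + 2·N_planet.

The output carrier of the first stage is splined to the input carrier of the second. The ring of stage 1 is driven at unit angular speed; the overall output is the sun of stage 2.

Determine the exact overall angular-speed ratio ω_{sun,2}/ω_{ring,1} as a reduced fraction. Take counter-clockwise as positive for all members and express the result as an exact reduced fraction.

2233/969

Stage 1: N_ring = 37 + 2·20 = 77
Stage 1: 37(ω_s−ω_c) = −77(ω_r−ω_c),  ω_s=0, ω_r=1
Stage 1: 37(0−ω_c) = −77(1−ω_c)  ⇒  114ω_c = 77  ⇒  ω_c = 77/114
  ⇒ ω_c¹/ω_r¹ = 77/114
Stage 2: N_ring = 17 + 2·12 = 41
Stage 2: 17(ω_s−ω_c) = −41(ω_r−ω_c),  ω_r=0, ω_c=1
Stage 2: ω_s = 1 − (41/17)(0−1) = 58/17
  ⇒ ω_s²/ω_c² = 58/17
Coupling ω_c² = ω_c¹ ⇒ overall = 77/114 × 58/17 = 2233/969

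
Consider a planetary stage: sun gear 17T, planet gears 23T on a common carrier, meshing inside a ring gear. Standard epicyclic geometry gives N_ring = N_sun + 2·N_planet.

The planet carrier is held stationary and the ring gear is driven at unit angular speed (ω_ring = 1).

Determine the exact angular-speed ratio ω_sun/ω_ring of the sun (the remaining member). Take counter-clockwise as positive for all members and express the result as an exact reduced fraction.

N_ring = 17 + 2·23 = 63
17(ω_s−ω_c) = −63(ω_r−ω_c),  ω_c=0, ω_r=1
ω_s = 0 − (63/17)(1−0) = -63/17
ω_s/ω_r = -63/17

-63/17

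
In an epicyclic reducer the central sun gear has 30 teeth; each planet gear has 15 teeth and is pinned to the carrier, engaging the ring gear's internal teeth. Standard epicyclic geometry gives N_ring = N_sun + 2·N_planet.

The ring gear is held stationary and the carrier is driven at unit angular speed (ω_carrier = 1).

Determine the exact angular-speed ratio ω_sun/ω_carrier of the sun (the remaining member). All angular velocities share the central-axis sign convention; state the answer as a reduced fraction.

N_ring = 30 + 2·15 = 60
30(ω_s−ω_c) = −60(ω_r−ω_c),  ω_r=0, ω_c=1
ω_s = 1 − (60/30)(0−1) = 3
ω_s/ω_c = 3

3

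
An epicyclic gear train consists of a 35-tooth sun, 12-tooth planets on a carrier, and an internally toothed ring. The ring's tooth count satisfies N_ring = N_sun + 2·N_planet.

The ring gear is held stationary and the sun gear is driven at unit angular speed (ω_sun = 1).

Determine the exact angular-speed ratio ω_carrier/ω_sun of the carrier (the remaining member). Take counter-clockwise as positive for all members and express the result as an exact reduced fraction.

N_ring = 35 + 2·12 = 59
35(ω_s−ω_c) = −59(ω_r−ω_c),  ω_r=0, ω_s=1
35(1−ω_c) = −59(0−ω_c)  ⇒  94ω_c = 35  ⇒  ω_c = 35/94
ω_c/ω_s = 35/94

35/94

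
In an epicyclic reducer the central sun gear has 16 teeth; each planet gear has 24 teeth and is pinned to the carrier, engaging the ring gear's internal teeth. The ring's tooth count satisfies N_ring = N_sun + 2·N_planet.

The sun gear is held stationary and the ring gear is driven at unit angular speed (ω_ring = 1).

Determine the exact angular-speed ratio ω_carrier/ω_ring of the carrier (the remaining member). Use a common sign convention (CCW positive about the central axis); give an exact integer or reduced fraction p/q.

4/5

N_ring = 16 + 2·24 = 64
16(ω_s−ω_c) = −64(ω_r−ω_c),  ω_s=0, ω_r=1
16(0−ω_c) = −64(1−ω_c)  ⇒  80ω_c = 64  ⇒  ω_c = 4/5
ω_c/ω_r = 4/5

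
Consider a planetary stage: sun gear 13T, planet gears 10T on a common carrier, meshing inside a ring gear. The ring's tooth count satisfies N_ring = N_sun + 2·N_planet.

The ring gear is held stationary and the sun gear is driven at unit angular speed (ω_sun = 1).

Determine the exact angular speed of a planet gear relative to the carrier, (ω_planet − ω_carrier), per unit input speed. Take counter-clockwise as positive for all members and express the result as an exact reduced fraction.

N_ring = 13 + 2·10 = 33
13(ω_s−ω_c) = −33(ω_r−ω_c),  ω_r=0, ω_s=1
13(1−ω_c) = −33(0−ω_c)  ⇒  46ω_c = 13  ⇒  ω_c = 13/46
sun–planet: 13·(1−13/46) = −10·(ω_p−ω_c)  ⇒  ω_p−ω_c = −(13/10)·(33/46) = -429/460

-429/460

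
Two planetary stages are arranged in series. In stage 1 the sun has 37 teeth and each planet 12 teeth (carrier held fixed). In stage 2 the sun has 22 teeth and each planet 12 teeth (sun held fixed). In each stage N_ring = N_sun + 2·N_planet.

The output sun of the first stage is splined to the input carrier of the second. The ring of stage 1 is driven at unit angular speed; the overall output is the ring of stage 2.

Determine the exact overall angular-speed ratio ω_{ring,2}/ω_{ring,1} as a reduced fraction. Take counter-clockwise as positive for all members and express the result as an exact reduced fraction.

-2074/851

Stage 1: N_ring = 37 + 2·12 = 61
Stage 1: 37(ω_s−ω_c) = −61(ω_r−ω_c),  ω_c=0, ω_r=1
Stage 1: ω_s = 0 − (61/37)(1−0) = -61/37
  ⇒ ω_s¹/ω_r¹ = -61/37
Stage 2: N_ring = 22 + 2·12 = 46
Stage 2: 22(ω_s−ω_c) = −46(ω_r−ω_c),  ω_s=0, ω_c=1
Stage 2: ω_r = 1 − (22/46)(0−1) = 34/23
  ⇒ ω_r²/ω_c² = 34/23
Coupling ω_c² = ω_s¹ ⇒ overall = -61/37 × 34/23 = -2074/851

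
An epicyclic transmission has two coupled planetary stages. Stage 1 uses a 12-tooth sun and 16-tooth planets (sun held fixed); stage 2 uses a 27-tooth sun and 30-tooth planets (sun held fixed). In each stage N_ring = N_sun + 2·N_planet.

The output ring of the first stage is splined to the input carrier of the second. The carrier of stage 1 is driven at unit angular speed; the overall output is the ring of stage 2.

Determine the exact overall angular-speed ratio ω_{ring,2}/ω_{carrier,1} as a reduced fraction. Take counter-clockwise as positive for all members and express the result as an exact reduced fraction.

Stage 1: N_ring = 12 + 2·16 = 44
Stage 1: 12(ω_s−ω_c) = −44(ω_r−ω_c),  ω_s=0, ω_c=1
Stage 1: ω_r = 1 − (12/44)(0−1) = 14/11
  ⇒ ω_r¹/ω_c¹ = 14/11
Stage 2: N_ring = 27 + 2·30 = 87
Stage 2: 27(ω_s−ω_c) = −87(ω_r−ω_c),  ω_s=0, ω_c=1
Stage 2: ω_r = 1 − (27/87)(0−1) = 38/29
  ⇒ ω_r²/ω_c² = 38/29
Coupling ω_c² = ω_r¹ ⇒ overall = 14/11 × 38/29 = 532/319

532/319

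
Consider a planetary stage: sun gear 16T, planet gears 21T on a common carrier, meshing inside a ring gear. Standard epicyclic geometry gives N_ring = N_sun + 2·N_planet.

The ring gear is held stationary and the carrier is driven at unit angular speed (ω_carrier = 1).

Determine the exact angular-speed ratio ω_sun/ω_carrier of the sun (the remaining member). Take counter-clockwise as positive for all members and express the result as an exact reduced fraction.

N_ring = 16 + 2·21 = 58
16(ω_s−ω_c) = −58(ω_r−ω_c),  ω_r=0, ω_c=1
ω_s = 1 − (58/16)(0−1) = 37/8
ω_s/ω_c = 37/8

37/8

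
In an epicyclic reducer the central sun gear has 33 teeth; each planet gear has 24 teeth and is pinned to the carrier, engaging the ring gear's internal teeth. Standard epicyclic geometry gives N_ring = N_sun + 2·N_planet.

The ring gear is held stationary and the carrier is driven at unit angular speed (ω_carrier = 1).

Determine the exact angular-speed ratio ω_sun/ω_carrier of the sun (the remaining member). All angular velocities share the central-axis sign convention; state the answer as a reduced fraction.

N_ring = 33 + 2·24 = 81
33(ω_s−ω_c) = −81(ω_r−ω_c),  ω_r=0, ω_c=1
ω_s = 1 − (81/33)(0−1) = 38/11
ω_s/ω_c = 38/11

38/11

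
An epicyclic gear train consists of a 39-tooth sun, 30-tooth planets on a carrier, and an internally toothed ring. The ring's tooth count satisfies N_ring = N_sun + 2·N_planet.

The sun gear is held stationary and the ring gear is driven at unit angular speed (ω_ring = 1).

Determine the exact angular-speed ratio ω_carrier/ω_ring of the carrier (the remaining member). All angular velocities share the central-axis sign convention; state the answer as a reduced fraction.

33/46

N_ring = 39 + 2·30 = 99
39(ω_s−ω_c) = −99(ω_r−ω_c),  ω_s=0, ω_r=1
39(0−ω_c) = −99(1−ω_c)  ⇒  138ω_c = 99  ⇒  ω_c = 33/46
ω_c/ω_r = 33/46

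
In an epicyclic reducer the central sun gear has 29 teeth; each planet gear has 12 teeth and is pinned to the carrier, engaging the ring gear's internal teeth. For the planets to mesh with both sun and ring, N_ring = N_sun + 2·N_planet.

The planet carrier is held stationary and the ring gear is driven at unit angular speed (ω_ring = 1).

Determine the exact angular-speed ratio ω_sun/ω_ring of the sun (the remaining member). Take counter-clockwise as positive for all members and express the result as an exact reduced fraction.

N_ring = 29 + 2·12 = 53
29(ω_s−ω_c) = −53(ω_r−ω_c),  ω_c=0, ω_r=1
ω_s = 0 − (53/29)(1−0) = -53/29
ω_s/ω_r = -53/29

-53/29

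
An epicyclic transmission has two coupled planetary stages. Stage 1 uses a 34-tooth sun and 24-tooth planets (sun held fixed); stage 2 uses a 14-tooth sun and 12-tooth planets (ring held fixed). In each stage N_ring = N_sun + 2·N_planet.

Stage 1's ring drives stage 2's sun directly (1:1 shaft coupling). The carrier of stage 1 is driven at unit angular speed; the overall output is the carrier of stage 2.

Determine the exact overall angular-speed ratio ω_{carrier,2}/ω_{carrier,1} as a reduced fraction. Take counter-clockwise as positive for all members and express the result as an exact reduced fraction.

203/533

Stage 1: N_ring = 34 + 2·24 = 82
Stage 1: 34(ω_s−ω_c) = −82(ω_r−ω_c),  ω_s=0, ω_c=1
Stage 1: ω_r = 1 − (34/82)(0−1) = 58/41
  ⇒ ω_r¹/ω_c¹ = 58/41
Stage 2: N_ring = 14 + 2·12 = 38
Stage 2: 14(ω_s−ω_c) = −38(ω_r−ω_c),  ω_r=0, ω_s=1
Stage 2: 14(1−ω_c) = −38(0−ω_c)  ⇒  52ω_c = 14  ⇒  ω_c = 7/26
  ⇒ ω_c²/ω_s² = 7/26
Coupling ω_s² = ω_r¹ ⇒ overall = 58/41 × 7/26 = 203/533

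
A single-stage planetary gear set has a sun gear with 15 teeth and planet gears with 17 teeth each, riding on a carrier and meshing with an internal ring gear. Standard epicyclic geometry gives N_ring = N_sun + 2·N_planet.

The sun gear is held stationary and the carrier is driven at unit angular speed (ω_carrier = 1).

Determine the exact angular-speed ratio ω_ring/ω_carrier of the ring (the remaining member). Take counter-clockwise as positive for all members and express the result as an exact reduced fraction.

64/49

N_ring = 15 + 2·17 = 49
15(ω_s−ω_c) = −49(ω_r−ω_c),  ω_s=0, ω_c=1
ω_r = 1 − (15/49)(0−1) = 64/49
ω_r/ω_c = 64/49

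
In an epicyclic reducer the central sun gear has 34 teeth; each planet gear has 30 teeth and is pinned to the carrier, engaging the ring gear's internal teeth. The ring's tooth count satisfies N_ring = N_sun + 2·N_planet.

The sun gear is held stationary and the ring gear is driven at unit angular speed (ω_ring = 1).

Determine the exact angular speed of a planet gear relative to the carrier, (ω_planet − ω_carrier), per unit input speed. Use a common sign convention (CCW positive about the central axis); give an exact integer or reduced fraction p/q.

799/960

N_ring = 34 + 2·30 = 94
34(ω_s−ω_c) = −94(ω_r−ω_c),  ω_s=0, ω_r=1
34(0−ω_c) = −94(1−ω_c)  ⇒  128ω_c = 94  ⇒  ω_c = 47/64
sun–planet: 34·(0−47/64) = −30·(ω_p−ω_c)  ⇒  ω_p−ω_c = −(34/30)·(-47/64) = 799/960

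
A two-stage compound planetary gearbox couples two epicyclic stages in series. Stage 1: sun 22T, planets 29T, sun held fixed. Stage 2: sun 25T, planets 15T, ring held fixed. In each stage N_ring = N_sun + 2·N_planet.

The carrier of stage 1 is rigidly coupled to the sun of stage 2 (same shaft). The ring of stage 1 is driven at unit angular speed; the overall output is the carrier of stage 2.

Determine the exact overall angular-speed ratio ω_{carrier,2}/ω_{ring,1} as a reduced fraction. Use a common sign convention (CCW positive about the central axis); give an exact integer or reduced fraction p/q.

25/102

Stage 1: N_ring = 22 + 2·29 = 80
Stage 1: 22(ω_s−ω_c) = −80(ω_r−ω_c),  ω_s=0, ω_r=1
Stage 1: 22(0−ω_c) = −80(1−ω_c)  ⇒  102ω_c = 80  ⇒  ω_c = 40/51
  ⇒ ω_c¹/ω_r¹ = 40/51
Stage 2: N_ring = 25 + 2·15 = 55
Stage 2: 25(ω_s−ω_c) = −55(ω_r−ω_c),  ω_r=0, ω_s=1
Stage 2: 25(1−ω_c) = −55(0−ω_c)  ⇒  80ω_c = 25  ⇒  ω_c = 5/16
  ⇒ ω_c²/ω_s² = 5/16
Coupling ω_s² = ω_c¹ ⇒ overall = 40/51 × 5/16 = 25/102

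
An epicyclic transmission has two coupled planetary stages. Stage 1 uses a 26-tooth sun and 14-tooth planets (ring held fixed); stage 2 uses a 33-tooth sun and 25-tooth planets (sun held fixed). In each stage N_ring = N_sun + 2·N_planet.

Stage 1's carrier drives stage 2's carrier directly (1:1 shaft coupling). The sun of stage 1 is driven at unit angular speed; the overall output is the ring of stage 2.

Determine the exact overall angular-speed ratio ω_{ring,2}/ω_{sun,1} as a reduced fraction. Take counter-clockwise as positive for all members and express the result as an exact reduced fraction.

Stage 1: N_ring = 26 + 2·14 = 54
Stage 1: 26(ω_s−ω_c) = −54(ω_r−ω_c),  ω_r=0, ω_s=1
Stage 1: 26(1−ω_c) = −54(0−ω_c)  ⇒  80ω_c = 26  ⇒  ω_c = 13/40
  ⇒ ω_c¹/ω_s¹ = 13/40
Stage 2: N_ring = 33 + 2·25 = 83
Stage 2: 33(ω_s−ω_c) = −83(ω_r−ω_c),  ω_s=0, ω_c=1
Stage 2: ω_r = 1 − (33/83)(0−1) = 116/83
  ⇒ ω_r²/ω_c² = 116/83
Coupling ω_c² = ω_c¹ ⇒ overall = 13/40 × 116/83 = 377/830

377/830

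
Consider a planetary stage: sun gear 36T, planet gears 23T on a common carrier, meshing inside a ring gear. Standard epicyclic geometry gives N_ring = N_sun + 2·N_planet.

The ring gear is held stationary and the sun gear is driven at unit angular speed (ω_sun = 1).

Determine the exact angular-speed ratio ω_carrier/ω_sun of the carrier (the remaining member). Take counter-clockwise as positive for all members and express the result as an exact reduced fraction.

18/59

N_ring = 36 + 2·23 = 82
36(ω_s−ω_c) = −82(ω_r−ω_c),  ω_r=0, ω_s=1
36(1−ω_c) = −82(0−ω_c)  ⇒  118ω_c = 36  ⇒  ω_c = 18/59
ω_c/ω_s = 18/59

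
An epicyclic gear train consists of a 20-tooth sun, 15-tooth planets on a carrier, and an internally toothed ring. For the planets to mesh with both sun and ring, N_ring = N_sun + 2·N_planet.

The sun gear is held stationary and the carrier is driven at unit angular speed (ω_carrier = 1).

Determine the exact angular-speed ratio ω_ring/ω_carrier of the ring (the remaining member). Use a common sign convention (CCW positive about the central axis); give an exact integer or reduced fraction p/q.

N_ring = 20 + 2·15 = 50
20(ω_s−ω_c) = −50(ω_r−ω_c),  ω_s=0, ω_c=1
ω_r = 1 − (20/50)(0−1) = 7/5
ω_r/ω_c = 7/5

7/5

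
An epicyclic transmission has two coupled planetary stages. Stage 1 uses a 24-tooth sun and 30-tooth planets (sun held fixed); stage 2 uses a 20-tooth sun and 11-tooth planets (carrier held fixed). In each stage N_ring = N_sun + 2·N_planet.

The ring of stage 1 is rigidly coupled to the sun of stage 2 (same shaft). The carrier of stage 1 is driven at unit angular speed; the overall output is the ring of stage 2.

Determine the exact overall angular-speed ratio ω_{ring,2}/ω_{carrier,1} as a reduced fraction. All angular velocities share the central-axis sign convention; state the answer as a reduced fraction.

-30/49

Stage 1: N_ring = 24 + 2·30 = 84
Stage 1: 24(ω_s−ω_c) = −84(ω_r−ω_c),  ω_s=0, ω_c=1
Stage 1: ω_r = 1 − (24/84)(0−1) = 9/7
  ⇒ ω_r¹/ω_c¹ = 9/7
Stage 2: N_ring = 20 + 2·11 = 42
Stage 2: 20(ω_s−ω_c) = −42(ω_r−ω_c),  ω_c=0, ω_s=1
Stage 2: ω_r = 0 − (20/42)(1−0) = -10/21
  ⇒ ω_r²/ω_s² = -10/21
Coupling ω_s² = ω_r¹ ⇒ overall = 9/7 × -10/21 = -30/49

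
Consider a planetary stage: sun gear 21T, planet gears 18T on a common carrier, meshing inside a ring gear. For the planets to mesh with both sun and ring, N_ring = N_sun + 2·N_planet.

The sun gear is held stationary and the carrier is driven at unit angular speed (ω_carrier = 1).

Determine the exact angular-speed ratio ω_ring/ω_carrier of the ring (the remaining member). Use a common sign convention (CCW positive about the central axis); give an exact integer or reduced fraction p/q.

26/19

N_ring = 21 + 2·18 = 57
21(ω_s−ω_c) = −57(ω_r−ω_c),  ω_s=0, ω_c=1
ω_r = 1 − (21/57)(0−1) = 26/19
ω_r/ω_c = 26/19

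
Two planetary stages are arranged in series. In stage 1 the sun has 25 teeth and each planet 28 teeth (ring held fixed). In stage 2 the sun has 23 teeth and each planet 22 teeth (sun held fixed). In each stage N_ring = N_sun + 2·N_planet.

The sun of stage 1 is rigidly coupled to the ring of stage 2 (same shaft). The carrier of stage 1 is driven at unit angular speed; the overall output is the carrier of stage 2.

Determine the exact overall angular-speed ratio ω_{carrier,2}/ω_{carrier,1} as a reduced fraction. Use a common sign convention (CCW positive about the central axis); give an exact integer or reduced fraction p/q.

3551/1125

Stage 1: N_ring = 25 + 2·28 = 81
Stage 1: 25(ω_s−ω_c) = −81(ω_r−ω_c),  ω_r=0, ω_c=1
Stage 1: ω_s = 1 − (81/25)(0−1) = 106/25
  ⇒ ω_s¹/ω_c¹ = 106/25
Stage 2: N_ring = 23 + 2·22 = 67
Stage 2: 23(ω_s−ω_c) = −67(ω_r−ω_c),  ω_s=0, ω_r=1
Stage 2: 23(0−ω_c) = −67(1−ω_c)  ⇒  90ω_c = 67  ⇒  ω_c = 67/90
  ⇒ ω_c²/ω_r² = 67/90
Coupling ω_r² = ω_s¹ ⇒ overall = 106/25 × 67/90 = 3551/1125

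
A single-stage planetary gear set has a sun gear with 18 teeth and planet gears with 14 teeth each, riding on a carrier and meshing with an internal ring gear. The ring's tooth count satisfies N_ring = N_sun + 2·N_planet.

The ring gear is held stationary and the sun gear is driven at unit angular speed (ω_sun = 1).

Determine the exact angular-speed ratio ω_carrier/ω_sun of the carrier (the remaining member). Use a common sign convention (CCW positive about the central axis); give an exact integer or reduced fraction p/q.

N_ring = 18 + 2·14 = 46
18(ω_s−ω_c) = −46(ω_r−ω_c),  ω_r=0, ω_s=1
18(1−ω_c) = −46(0−ω_c)  ⇒  64ω_c = 18  ⇒  ω_c = 9/32
ω_c/ω_s = 9/32

9/32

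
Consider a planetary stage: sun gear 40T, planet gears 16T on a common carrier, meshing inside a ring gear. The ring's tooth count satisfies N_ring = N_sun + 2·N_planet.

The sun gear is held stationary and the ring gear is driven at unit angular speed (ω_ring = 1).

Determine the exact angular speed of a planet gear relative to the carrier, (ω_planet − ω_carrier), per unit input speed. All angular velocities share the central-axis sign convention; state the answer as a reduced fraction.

45/28

N_ring = 40 + 2·16 = 72
40(ω_s−ω_c) = −72(ω_r−ω_c),  ω_s=0, ω_r=1
40(0−ω_c) = −72(1−ω_c)  ⇒  112ω_c = 72  ⇒  ω_c = 9/14
sun–planet: 40·(0−9/14) = −16·(ω_p−ω_c)  ⇒  ω_p−ω_c = −(40/16)·(-9/14) = 45/28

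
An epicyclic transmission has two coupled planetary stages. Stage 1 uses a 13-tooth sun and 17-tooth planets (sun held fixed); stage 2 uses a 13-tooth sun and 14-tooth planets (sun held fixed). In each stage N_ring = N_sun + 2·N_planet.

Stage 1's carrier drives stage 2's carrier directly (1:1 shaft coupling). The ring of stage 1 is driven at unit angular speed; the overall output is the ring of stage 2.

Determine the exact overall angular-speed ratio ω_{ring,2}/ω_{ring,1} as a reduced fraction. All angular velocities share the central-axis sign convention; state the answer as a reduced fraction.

423/410

Stage 1: N_ring = 13 + 2·17 = 47
Stage 1: 13(ω_s−ω_c) = −47(ω_r−ω_c),  ω_s=0, ω_r=1
Stage 1: 13(0−ω_c) = −47(1−ω_c)  ⇒  60ω_c = 47  ⇒  ω_c = 47/60
  ⇒ ω_c¹/ω_r¹ = 47/60
Stage 2: N_ring = 13 + 2·14 = 41
Stage 2: 13(ω_s−ω_c) = −41(ω_r−ω_c),  ω_s=0, ω_c=1
Stage 2: ω_r = 1 − (13/41)(0−1) = 54/41
  ⇒ ω_r²/ω_c² = 54/41
Coupling ω_c² = ω_c¹ ⇒ overall = 47/60 × 54/41 = 423/410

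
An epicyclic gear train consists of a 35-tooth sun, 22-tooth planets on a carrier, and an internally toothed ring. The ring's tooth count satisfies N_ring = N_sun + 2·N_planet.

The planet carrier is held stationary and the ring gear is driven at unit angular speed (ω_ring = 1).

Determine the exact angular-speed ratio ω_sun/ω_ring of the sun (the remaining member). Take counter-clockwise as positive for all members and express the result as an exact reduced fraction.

-79/35

N_ring = 35 + 2·22 = 79
35(ω_s−ω_c) = −79(ω_r−ω_c),  ω_c=0, ω_r=1
ω_s = 0 − (79/35)(1−0) = -79/35
ω_s/ω_r = -79/35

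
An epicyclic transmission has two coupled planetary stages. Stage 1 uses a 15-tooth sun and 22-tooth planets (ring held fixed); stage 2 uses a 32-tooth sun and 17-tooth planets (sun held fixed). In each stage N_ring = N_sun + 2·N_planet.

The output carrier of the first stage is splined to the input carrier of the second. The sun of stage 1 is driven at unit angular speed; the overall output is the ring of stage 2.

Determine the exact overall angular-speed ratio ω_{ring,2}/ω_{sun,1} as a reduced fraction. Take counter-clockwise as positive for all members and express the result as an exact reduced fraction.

Stage 1: N_ring = 15 + 2·22 = 59
Stage 1: 15(ω_s−ω_c) = −59(ω_r−ω_c),  ω_r=0, ω_s=1
Stage 1: 15(1−ω_c) = −59(0−ω_c)  ⇒  74ω_c = 15  ⇒  ω_c = 15/74
  ⇒ ω_c¹/ω_s¹ = 15/74
Stage 2: N_ring = 32 + 2·17 = 66
Stage 2: 32(ω_s−ω_c) = −66(ω_r−ω_c),  ω_s=0, ω_c=1
Stage 2: ω_r = 1 − (32/66)(0−1) = 49/33
  ⇒ ω_r²/ω_c² = 49/33
Coupling ω_c² = ω_c¹ ⇒ overall = 15/74 × 49/33 = 245/814

245/814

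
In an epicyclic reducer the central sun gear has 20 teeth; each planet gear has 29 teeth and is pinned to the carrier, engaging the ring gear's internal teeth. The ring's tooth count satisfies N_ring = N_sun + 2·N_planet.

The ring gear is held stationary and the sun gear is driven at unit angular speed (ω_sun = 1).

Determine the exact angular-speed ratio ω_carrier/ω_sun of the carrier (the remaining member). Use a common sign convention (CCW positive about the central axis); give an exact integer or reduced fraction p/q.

10/49

N_ring = 20 + 2·29 = 78
20(ω_s−ω_c) = −78(ω_r−ω_c),  ω_r=0, ω_s=1
20(1−ω_c) = −78(0−ω_c)  ⇒  98ω_c = 20  ⇒  ω_c = 10/49
ω_c/ω_s = 10/49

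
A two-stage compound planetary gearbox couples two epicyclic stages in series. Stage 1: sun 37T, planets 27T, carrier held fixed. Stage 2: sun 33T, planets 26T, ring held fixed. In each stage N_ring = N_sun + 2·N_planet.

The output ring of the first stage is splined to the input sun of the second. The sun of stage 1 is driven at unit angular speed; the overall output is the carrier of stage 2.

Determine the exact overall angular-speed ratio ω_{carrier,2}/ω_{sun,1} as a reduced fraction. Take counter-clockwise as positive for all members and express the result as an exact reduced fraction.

-1221/10738

Stage 1: N_ring = 37 + 2·27 = 91
Stage 1: 37(ω_s−ω_c) = −91(ω_r−ω_c),  ω_c=0, ω_s=1
Stage 1: ω_r = 0 − (37/91)(1−0) = -37/91
  ⇒ ω_r¹/ω_s¹ = -37/91
Stage 2: N_ring = 33 + 2·26 = 85
Stage 2: 33(ω_s−ω_c) = −85(ω_r−ω_c),  ω_r=0, ω_s=1
Stage 2: 33(1−ω_c) = −85(0−ω_c)  ⇒  118ω_c = 33  ⇒  ω_c = 33/118
  ⇒ ω_c²/ω_s² = 33/118
Coupling ω_s² = ω_r¹ ⇒ overall = -37/91 × 33/118 = -1221/10738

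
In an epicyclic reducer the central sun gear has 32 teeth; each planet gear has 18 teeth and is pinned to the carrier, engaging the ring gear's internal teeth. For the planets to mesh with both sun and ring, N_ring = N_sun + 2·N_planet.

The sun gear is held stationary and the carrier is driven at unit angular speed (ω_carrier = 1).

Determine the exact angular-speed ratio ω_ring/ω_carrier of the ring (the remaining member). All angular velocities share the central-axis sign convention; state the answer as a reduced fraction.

25/17

N_ring = 32 + 2·18 = 68
32(ω_s−ω_c) = −68(ω_r−ω_c),  ω_s=0, ω_c=1
ω_r = 1 − (32/68)(0−1) = 25/17
ω_r/ω_c = 25/17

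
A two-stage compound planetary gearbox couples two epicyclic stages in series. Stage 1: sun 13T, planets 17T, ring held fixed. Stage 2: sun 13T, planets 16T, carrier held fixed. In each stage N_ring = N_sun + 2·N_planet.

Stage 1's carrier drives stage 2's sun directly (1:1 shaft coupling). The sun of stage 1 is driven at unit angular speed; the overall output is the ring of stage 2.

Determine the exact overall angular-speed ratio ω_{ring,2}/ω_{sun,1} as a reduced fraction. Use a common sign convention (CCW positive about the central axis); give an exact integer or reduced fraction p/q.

-169/2700

Stage 1: N_ring = 13 + 2·17 = 47
Stage 1: 13(ω_s−ω_c) = −47(ω_r−ω_c),  ω_r=0, ω_s=1
Stage 1: 13(1−ω_c) = −47(0−ω_c)  ⇒  60ω_c = 13  ⇒  ω_c = 13/60
  ⇒ ω_c¹/ω_s¹ = 13/60
Stage 2: N_ring = 13 + 2·16 = 45
Stage 2: 13(ω_s−ω_c) = −45(ω_r−ω_c),  ω_c=0, ω_s=1
Stage 2: ω_r = 0 − (13/45)(1−0) = -13/45
  ⇒ ω_r²/ω_s² = -13/45
Coupling ω_s² = ω_c¹ ⇒ overall = 13/60 × -13/45 = -169/2700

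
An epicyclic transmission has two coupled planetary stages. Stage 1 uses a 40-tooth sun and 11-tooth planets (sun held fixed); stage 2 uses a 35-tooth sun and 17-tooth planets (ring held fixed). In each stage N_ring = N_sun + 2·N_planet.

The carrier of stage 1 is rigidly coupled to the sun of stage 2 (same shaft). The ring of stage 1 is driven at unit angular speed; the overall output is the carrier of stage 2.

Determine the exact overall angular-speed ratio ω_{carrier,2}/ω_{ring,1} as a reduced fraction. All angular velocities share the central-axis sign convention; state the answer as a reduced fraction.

1085/5304

Stage 1: N_ring = 40 + 2·11 = 62
Stage 1: 40(ω_s−ω_c) = −62(ω_r−ω_c),  ω_s=0, ω_r=1
Stage 1: 40(0−ω_c) = −62(1−ω_c)  ⇒  102ω_c = 62  ⇒  ω_c = 31/51
  ⇒ ω_c¹/ω_r¹ = 31/51
Stage 2: N_ring = 35 + 2·17 = 69
Stage 2: 35(ω_s−ω_c) = −69(ω_r−ω_c),  ω_r=0, ω_s=1
Stage 2: 35(1−ω_c) = −69(0−ω_c)  ⇒  104ω_c = 35  ⇒  ω_c = 35/104
  ⇒ ω_c²/ω_s² = 35/104
Coupling ω_s² = ω_c¹ ⇒ overall = 31/51 × 35/104 = 1085/5304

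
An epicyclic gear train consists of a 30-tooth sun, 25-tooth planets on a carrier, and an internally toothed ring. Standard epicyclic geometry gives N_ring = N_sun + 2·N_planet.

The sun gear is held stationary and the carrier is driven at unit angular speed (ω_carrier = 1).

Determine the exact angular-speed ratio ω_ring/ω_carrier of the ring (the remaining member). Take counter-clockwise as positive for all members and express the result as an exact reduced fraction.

11/8

N_ring = 30 + 2·25 = 80
30(ω_s−ω_c) = −80(ω_r−ω_c),  ω_s=0, ω_c=1
ω_r = 1 − (30/80)(0−1) = 11/8
ω_r/ω_c = 11/8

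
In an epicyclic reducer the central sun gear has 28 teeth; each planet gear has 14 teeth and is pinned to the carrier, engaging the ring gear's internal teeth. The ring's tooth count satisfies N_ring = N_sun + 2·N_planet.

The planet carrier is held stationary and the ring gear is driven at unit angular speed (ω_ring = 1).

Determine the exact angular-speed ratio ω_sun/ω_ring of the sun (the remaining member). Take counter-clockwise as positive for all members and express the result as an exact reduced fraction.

N_ring = 28 + 2·14 = 56
28(ω_s−ω_c) = −56(ω_r−ω_c),  ω_c=0, ω_r=1
ω_s = 0 − (56/28)(1−0) = -2
ω_s/ω_r = -2

-2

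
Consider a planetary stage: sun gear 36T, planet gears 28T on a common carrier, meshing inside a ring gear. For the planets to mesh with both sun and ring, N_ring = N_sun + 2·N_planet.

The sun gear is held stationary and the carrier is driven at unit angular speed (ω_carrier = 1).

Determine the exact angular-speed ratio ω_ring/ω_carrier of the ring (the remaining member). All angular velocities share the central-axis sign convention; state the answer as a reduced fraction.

N_ring = 36 + 2·28 = 92
36(ω_s−ω_c) = −92(ω_r−ω_c),  ω_s=0, ω_c=1
ω_r = 1 − (36/92)(0−1) = 32/23
ω_r/ω_c = 32/23

32/23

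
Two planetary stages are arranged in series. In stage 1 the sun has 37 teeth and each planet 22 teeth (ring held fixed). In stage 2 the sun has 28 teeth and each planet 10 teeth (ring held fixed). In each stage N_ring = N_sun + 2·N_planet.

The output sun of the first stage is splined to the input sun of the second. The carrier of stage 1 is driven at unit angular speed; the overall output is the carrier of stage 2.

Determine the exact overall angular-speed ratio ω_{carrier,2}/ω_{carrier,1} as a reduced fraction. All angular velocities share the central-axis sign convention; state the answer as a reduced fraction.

Stage 1: N_ring = 37 + 2·22 = 81
Stage 1: 37(ω_s−ω_c) = −81(ω_r−ω_c),  ω_r=0, ω_c=1
Stage 1: ω_s = 1 − (81/37)(0−1) = 118/37
  ⇒ ω_s¹/ω_c¹ = 118/37
Stage 2: N_ring = 28 + 2·10 = 48
Stage 2: 28(ω_s−ω_c) = −48(ω_r−ω_c),  ω_r=0, ω_s=1
Stage 2: 28(1−ω_c) = −48(0−ω_c)  ⇒  76ω_c = 28  ⇒  ω_c = 7/19
  ⇒ ω_c²/ω_s² = 7/19
Coupling ω_s² = ω_s¹ ⇒ overall = 118/37 × 7/19 = 826/703

826/703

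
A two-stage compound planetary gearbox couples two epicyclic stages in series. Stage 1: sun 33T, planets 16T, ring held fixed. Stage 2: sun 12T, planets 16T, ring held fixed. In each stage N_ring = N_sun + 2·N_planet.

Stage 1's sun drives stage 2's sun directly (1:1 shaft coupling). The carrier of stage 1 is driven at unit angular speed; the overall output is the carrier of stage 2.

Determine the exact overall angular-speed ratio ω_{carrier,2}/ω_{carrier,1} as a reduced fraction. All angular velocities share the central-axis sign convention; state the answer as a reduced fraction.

7/11

Stage 1: N_ring = 33 + 2·16 = 65
Stage 1: 33(ω_s−ω_c) = −65(ω_r−ω_c),  ω_r=0, ω_c=1
Stage 1: ω_s = 1 − (65/33)(0−1) = 98/33
  ⇒ ω_s¹/ω_c¹ = 98/33
Stage 2: N_ring = 12 + 2·16 = 44
Stage 2: 12(ω_s−ω_c) = −44(ω_r−ω_c),  ω_r=0, ω_s=1
Stage 2: 12(1−ω_c) = −44(0−ω_c)  ⇒  56ω_c = 12  ⇒  ω_c = 3/14
  ⇒ ω_c²/ω_s² = 3/14
Coupling ω_s² = ω_s¹ ⇒ overall = 98/33 × 3/14 = 7/11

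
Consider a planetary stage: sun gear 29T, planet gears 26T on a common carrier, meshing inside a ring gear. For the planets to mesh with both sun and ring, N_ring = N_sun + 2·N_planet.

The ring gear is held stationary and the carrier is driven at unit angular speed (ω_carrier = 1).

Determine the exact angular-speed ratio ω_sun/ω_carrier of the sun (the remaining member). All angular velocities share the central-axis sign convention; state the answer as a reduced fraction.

110/29

N_ring = 29 + 2·26 = 81
29(ω_s−ω_c) = −81(ω_r−ω_c),  ω_r=0, ω_c=1
ω_s = 1 − (81/29)(0−1) = 110/29
ω_s/ω_c = 110/29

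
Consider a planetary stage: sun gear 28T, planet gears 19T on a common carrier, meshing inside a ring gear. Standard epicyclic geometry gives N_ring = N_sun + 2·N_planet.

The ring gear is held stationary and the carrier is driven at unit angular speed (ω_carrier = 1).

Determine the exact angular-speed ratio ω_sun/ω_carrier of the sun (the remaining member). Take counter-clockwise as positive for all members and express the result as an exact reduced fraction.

N_ring = 28 + 2·19 = 66
28(ω_s−ω_c) = −66(ω_r−ω_c),  ω_r=0, ω_c=1
ω_s = 1 − (66/28)(0−1) = 47/14
ω_s/ω_c = 47/14

47/14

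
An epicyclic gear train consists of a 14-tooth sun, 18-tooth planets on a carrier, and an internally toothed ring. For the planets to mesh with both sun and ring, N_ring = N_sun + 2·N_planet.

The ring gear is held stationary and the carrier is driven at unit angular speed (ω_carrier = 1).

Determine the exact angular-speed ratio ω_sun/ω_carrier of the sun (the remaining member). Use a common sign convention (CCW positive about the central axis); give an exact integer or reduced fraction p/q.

32/7

N_ring = 14 + 2·18 = 50
14(ω_s−ω_c) = −50(ω_r−ω_c),  ω_r=0, ω_c=1
ω_s = 1 − (50/14)(0−1) = 32/7
ω_s/ω_c = 32/7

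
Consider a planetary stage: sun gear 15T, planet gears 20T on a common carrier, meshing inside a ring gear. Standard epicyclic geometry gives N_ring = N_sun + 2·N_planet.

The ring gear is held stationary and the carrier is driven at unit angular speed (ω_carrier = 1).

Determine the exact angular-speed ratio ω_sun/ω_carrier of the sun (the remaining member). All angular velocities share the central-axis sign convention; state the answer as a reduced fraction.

N_ring = 15 + 2·20 = 55
15(ω_s−ω_c) = −55(ω_r−ω_c),  ω_r=0, ω_c=1
ω_s = 1 − (55/15)(0−1) = 14/3
ω_s/ω_c = 14/3

14/3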